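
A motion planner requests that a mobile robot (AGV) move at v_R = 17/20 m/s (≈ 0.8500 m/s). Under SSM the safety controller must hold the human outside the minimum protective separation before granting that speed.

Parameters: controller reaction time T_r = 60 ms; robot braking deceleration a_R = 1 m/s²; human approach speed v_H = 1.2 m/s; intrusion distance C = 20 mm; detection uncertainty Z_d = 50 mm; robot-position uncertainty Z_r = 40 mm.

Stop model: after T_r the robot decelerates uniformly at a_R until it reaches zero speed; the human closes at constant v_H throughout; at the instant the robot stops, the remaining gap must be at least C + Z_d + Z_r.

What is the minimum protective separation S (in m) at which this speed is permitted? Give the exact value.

T_s = v_R/a_R = (17/20)/1 = 0.8500 s
robot covers v_R·T_r = 0.8500·0.0600 = 0.0510 m before braking
robot under decel: 0.8500²/(2·1.0000) = 0.3613 m
person approaches 1.2000·(0.0600+0.8500) = 1.0920 m
margins: 0.0200+0.0500+0.0400 = 0.1100 m
S_min ≈ 0.0510+0.3613+1.0920+0.1100  ⇒  S_min = 6457/4000 m

S_min = 6457/4000 m = 1.6142 m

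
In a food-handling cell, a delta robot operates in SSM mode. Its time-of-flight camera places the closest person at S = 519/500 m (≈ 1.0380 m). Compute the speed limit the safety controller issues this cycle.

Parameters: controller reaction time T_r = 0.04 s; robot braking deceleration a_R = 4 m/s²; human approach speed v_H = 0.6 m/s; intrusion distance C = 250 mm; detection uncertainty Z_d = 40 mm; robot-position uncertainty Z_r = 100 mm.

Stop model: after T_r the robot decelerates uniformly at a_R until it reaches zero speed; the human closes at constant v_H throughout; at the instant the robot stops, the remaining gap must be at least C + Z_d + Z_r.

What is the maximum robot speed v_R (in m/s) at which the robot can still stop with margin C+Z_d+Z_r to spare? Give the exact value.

v_R_max = 8/5 m/s = 1.6000 m/s

quadratic (1/8)·v² + (19/100)·v + (-78/125) = 0
  disc = (19/100)² − 4·(1/8)·(-78/125) = 3481/10000 ; √disc = 59/100
  v_R = (−(19/100) + 59/100) / (2·(1/8)) = 8/5 m/s
check:
braking lasts T_s = (8/5)/4 = 0.4000 s
robot in T_r: 1.6000·0.0400 = 0.0640 m
robot covers 1.6000·0.4000 − ½·4.0000·0.4000² = 0.3200 m while stopping
person approaches 0.6000·(0.0400+0.4000) = 0.2640 m
residual clearance needed = 0.2500+0.0400+0.1000 = 0.3900 m
sum ≈ 0.0640+0.3200+0.2640+0.3900 ≈ 1.0380 m = S ✓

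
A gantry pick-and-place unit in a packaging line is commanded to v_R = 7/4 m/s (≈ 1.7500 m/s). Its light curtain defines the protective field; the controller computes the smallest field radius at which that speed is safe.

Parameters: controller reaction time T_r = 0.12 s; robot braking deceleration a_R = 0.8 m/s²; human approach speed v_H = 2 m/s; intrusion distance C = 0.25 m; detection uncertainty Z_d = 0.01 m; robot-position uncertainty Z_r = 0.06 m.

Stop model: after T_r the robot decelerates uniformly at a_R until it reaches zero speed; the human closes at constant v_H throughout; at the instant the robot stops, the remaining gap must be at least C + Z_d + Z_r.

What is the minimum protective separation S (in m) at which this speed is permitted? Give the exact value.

T_s = v_R/a_R = (7/4)/(4/5) = 2.1875 s
robot in T_r: 1.7500·0.1200 = 0.2100 m
braking distance = 1.7500²/(2·0.8000) = 1.9141 m
person approaches 2.0000·(0.1200+2.1875) = 4.6150 m
C+Z_d+Z_r = 0.2500+0.0100+0.0600 = 0.3200 m
S_min ≈ 0.2100+1.9141+4.6150+0.3200  ⇒  S_min = 22589/3200 m

S_min = 22589/3200 m = 7.0591 m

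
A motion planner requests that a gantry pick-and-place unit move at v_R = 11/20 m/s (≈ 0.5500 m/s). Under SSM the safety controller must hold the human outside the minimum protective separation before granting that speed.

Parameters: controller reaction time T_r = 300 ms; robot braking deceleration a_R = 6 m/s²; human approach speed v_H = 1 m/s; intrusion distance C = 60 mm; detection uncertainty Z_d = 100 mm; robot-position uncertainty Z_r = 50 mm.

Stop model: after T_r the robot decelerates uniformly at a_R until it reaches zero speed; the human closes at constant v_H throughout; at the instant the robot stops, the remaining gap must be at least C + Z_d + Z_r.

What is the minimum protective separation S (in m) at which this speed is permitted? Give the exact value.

stop time T_s = (11/20)/6 = 0.0917 s
robot in T_r: 0.5500·0.3000 = 0.1650 m
robot covers 0.5500·0.0917 − ½·6.0000·0.0917² = 0.0252 m while stopping
human over T_r+T_s: 1.0000·(0.3000+0.0917) = 0.3917 m
margins: 0.0600+0.1000+0.0500 = 0.2100 m
S_min ≈ 0.1650+0.0252+0.3917+0.2100  ⇒  S_min = 1267/1600 m

S_min = 1267/1600 m = 0.7919 m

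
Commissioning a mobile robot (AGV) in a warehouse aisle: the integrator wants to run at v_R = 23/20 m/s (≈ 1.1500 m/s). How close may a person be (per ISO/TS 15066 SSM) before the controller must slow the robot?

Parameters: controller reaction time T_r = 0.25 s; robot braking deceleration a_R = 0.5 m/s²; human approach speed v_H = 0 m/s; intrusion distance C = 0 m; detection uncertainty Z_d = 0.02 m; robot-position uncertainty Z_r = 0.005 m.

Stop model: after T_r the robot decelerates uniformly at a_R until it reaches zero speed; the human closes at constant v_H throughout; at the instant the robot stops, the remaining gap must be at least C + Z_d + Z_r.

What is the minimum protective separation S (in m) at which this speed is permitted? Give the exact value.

stop time T_s = (23/20)/(1/2) = 2.3000 s
robot in T_r: 1.1500·0.2500 = 0.2875 m
braking distance = 1.1500²/(2·0.5000) = 1.3225 m
person approaches 0.0000·(0.2500+2.3000) = 0.0000 m
C+Z_d+Z_r = 0.0000+0.0200+0.0050 = 0.0250 m
S_min ≈ 0.2875+1.3225+0.0000+0.0250  ⇒  S_min = 327/200 m

S_min = 327/200 m = 1.6350 m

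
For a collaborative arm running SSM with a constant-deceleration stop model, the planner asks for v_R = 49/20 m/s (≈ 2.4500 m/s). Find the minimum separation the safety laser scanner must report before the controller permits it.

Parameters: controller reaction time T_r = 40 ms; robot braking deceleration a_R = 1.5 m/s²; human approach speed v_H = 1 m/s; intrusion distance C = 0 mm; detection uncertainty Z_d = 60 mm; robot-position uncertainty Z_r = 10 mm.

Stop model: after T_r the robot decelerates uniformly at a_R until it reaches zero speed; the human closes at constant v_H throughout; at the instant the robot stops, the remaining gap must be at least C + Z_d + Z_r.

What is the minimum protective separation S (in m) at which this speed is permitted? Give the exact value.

S_min = 23053/6000 m = 3.8422 m

T_s = v_R/a_R = (49/20)/(3/2) = 1.6333 s
robot covers v_R·T_r = 2.4500·0.0400 = 0.0980 m before braking
robot covers 2.4500·1.6333 − ½·1.5000·1.6333² = 2.0008 m while stopping
person approaches 1.0000·(0.0400+1.6333) = 1.6733 m
margins: 0.0000+0.0600+0.0100 = 0.0700 m
S_min ≈ 0.0980+2.0008+1.6733+0.0700  ⇒  S_min = 23053/6000 m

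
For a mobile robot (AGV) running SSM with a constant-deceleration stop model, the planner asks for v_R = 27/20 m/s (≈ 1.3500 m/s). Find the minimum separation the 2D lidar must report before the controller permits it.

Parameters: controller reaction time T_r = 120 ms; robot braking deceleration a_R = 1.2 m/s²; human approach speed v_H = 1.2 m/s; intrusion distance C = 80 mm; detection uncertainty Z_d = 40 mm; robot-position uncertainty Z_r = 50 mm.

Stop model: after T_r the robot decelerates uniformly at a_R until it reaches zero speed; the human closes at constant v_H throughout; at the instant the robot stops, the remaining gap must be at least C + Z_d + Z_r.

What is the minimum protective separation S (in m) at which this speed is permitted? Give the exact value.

S_min = 20683/8000 m = 2.5854 m

braking lasts T_s = (27/20)/(6/5) = 1.1250 s
reaction-phase robot travel = 1.3500·0.1200 = 0.1620 m
robot under decel: 1.3500²/(2·1.2000) = 0.7594 m
human closes 1.2000·1.2450 = 1.4940 m
residual clearance needed = 0.0800+0.0400+0.0500 = 0.1700 m
S_min ≈ 0.1620+0.7594+1.4940+0.1700  ⇒  S_min = 20683/8000 m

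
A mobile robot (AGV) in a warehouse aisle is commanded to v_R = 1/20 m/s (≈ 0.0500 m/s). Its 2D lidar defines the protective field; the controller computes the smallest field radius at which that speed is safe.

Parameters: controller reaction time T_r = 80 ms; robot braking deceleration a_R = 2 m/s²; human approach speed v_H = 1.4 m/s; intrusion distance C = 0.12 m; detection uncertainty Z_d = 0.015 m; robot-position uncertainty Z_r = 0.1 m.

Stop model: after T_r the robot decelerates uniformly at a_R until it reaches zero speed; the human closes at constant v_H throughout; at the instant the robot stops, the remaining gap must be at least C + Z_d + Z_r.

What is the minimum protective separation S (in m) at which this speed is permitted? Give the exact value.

T_s = v_R/a_R = (1/20)/2 = 0.0250 s
robot in T_r: 0.0500·0.0800 = 0.0040 m
braking distance = 0.0500²/(2·2.0000) = 0.0006 m
human over T_r+T_s: 1.4000·(0.0800+0.0250) = 0.1470 m
margins: 0.1200+0.0150+0.1000 = 0.2350 m
S_min ≈ 0.0040+0.0006+0.1470+0.2350  ⇒  S_min = 3093/8000 m

S_min = 3093/8000 m = 0.3866 m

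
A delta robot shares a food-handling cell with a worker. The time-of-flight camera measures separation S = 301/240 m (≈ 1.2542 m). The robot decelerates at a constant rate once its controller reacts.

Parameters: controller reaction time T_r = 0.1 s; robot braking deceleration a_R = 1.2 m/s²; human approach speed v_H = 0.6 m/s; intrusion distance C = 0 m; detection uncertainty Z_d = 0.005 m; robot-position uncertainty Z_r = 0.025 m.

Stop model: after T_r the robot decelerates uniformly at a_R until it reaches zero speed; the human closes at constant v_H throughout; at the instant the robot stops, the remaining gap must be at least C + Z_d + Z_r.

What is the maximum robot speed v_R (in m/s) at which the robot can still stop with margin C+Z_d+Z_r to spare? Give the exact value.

v_R_max = 11/10 m/s = 1.1000 m/s

collect terms ⇒ (5/12)·v_R² + (3/5)·v_R + (-1397/1200) = 0
  disc = (3/5)² − 4·(5/12)·(-1397/1200) = 8281/3600 ; √disc = 91/60
  v_R = (−(3/5) + 91/60) / (2·(5/12)) = 11/10 m/s
check:
braking lasts T_s = (11/10)/(6/5) = 0.9167 s
robot in T_r: 1.1000·0.1000 = 0.1100 m
braking distance = 1.1000²/(2·1.2000) = 0.5042 m
human closes 0.6000·1.0167 = 0.6100 m
margins: 0.0000+0.0050+0.0250 = 0.0300 m
sum ≈ 0.1100+0.5042+0.6100+0.0300 ≈ 1.2542 m = S ✓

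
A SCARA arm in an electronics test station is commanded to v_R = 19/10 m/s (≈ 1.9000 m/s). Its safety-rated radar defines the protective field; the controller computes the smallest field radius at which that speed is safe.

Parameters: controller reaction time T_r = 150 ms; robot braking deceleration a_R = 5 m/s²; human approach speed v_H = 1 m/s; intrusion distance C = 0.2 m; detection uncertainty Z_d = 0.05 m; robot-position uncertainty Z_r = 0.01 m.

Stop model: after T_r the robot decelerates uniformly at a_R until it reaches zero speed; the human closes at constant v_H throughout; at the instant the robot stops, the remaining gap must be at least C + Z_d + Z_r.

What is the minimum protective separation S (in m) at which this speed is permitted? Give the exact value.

stop time T_s = (19/10)/5 = 0.3800 s
robot in T_r: 1.9000·0.1500 = 0.2850 m
robot under decel: 1.9000²/(2·5.0000) = 0.3610 m
human closes 1.0000·0.5300 = 0.5300 m
C+Z_d+Z_r = 0.2000+0.0500+0.0100 = 0.2600 m
S_min ≈ 0.2850+0.3610+0.5300+0.2600  ⇒  S_min = 359/250 m

S_min = 359/250 m = 1.4360 m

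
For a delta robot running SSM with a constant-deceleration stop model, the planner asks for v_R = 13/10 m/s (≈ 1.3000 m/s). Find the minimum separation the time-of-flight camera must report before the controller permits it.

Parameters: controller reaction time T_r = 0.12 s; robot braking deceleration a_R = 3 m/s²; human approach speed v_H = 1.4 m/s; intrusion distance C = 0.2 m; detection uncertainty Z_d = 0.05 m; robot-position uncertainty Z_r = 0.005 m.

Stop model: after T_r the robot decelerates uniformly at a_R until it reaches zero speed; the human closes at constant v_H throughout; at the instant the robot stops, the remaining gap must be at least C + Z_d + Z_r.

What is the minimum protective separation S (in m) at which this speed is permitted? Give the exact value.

stop time T_s = (13/10)/3 = 0.4333 s
reaction-phase robot travel = 1.3000·0.1200 = 0.1560 m
braking distance = 1.3000²/(2·3.0000) = 0.2817 m
human closes 1.4000·0.5533 = 0.7747 m
C+Z_d+Z_r = 0.2000+0.0500+0.0050 = 0.2550 m
S_min ≈ 0.1560+0.2817+0.7747+0.2550  ⇒  S_min = 2201/1500 m

S_min = 2201/1500 m = 1.4673 m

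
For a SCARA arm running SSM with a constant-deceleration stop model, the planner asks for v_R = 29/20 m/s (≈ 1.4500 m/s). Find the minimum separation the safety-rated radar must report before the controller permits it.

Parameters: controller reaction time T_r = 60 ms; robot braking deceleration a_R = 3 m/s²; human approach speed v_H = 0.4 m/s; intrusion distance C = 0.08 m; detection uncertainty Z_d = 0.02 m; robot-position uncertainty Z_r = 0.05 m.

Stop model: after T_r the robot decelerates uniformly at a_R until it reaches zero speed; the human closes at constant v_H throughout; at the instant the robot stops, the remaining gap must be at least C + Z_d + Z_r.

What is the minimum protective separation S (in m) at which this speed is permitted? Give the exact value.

S_min = 3219/4000 m = 0.8047 m

stop time T_s = (29/20)/3 = 0.4833 s
robot covers v_R·T_r = 1.4500·0.0600 = 0.0870 m before braking
braking distance = 1.4500²/(2·3.0000) = 0.3504 m
human closes 0.4000·0.5433 = 0.2173 m
residual clearance needed = 0.0800+0.0200+0.0500 = 0.1500 m
S_min ≈ 0.0870+0.3504+0.2173+0.1500  ⇒  S_min = 3219/4000 m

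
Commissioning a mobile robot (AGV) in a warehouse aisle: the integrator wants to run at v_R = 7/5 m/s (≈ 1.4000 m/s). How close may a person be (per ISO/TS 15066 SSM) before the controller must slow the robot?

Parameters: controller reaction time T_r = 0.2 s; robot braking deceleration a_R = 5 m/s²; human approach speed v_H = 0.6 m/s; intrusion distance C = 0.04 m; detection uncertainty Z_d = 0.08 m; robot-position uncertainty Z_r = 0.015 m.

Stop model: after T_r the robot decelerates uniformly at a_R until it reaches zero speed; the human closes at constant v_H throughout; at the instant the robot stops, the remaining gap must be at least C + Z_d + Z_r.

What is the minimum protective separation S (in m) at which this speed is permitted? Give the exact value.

stop time T_s = (7/5)/5 = 0.2800 s
reaction-phase robot travel = 1.4000·0.2000 = 0.2800 m
braking distance = 1.4000²/(2·5.0000) = 0.1960 m
human closes 0.6000·0.4800 = 0.2880 m
residual clearance needed = 0.0400+0.0800+0.0150 = 0.1350 m
S_min ≈ 0.2800+0.1960+0.2880+0.1350  ⇒  S_min = 899/1000 m

S_min = 899/1000 m = 0.8990 m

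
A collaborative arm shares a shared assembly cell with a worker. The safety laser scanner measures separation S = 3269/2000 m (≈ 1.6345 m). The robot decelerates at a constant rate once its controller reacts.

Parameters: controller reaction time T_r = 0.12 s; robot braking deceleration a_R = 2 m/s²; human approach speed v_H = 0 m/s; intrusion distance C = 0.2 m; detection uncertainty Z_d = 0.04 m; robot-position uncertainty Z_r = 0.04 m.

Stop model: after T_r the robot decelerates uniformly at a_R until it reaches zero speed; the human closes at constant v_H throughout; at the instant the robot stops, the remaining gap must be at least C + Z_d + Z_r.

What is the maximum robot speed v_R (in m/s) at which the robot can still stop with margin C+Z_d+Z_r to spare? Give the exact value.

quadratic (1/4)·v² + (3/25)·v + (-2709/2000) = 0
  disc = (3/25)² − 4·(1/4)·(-2709/2000) = 13689/10000 ; √disc = 117/100
  v_R = (−(3/25) + 117/100) / (2·(1/4)) = 21/10 m/s
check:
stop time T_s = (21/10)/2 = 1.0500 s
robot covers v_R·T_r = 2.1000·0.1200 = 0.2520 m before braking
robot under decel: 2.1000²/(2·2.0000) = 1.1025 m
person approaches 0.0000·(0.1200+1.0500) = 0.0000 m
margins: 0.2000+0.0400+0.0400 = 0.2800 m
sum ≈ 0.2520+1.1025+0.0000+0.2800 ≈ 1.6345 m = S ✓

v_R_max = 21/10 m/s = 2.1000 m/s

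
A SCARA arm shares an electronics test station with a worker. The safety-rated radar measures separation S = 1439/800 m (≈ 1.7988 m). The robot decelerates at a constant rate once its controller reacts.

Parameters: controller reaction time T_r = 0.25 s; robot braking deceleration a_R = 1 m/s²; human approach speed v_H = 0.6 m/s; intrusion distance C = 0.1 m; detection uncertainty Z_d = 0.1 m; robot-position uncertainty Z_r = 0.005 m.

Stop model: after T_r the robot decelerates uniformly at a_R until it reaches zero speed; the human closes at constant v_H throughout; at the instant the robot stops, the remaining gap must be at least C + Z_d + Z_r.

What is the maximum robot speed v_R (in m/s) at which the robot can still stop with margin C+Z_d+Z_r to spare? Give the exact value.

v_R_max = 21/20 m/s = 1.0500 m/s

at the boundary: (1/2)·v² + (17/20)·v + (-231/160) = 0
  disc = (17/20)² − 4·(1/2)·(-231/160) = 361/100 ; √disc = 19/10
  v_R = (−(17/20) + 19/10) / (2·(1/2)) = 21/20 m/s
check:
braking lasts T_s = (21/20)/1 = 1.0500 s
reaction-phase robot travel = 1.0500·0.2500 = 0.2625 m
braking distance = 1.0500²/(2·1.0000) = 0.5513 m
human closes 0.6000·1.3000 = 0.7800 m
C+Z_d+Z_r = 0.1000+0.1000+0.0050 = 0.2050 m
sum ≈ 0.2625+0.5513+0.7800+0.2050 ≈ 1.7988 m = S ✓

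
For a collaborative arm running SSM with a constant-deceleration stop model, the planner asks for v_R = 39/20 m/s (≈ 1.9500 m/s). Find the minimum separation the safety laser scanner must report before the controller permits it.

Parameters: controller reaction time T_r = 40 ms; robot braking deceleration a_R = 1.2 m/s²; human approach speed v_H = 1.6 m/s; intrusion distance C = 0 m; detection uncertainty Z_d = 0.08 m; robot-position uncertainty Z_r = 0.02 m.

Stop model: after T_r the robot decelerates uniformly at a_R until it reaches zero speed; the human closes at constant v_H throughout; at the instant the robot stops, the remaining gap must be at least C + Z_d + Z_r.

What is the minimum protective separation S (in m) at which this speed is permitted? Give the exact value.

S_min = 35411/8000 m = 4.4264 m

T_s = v_R/a_R = (39/20)/(6/5) = 1.6250 s
robot covers v_R·T_r = 1.9500·0.0400 = 0.0780 m before braking
braking distance = 1.9500²/(2·1.2000) = 1.5844 m
person approaches 1.6000·(0.0400+1.6250) = 2.6640 m
margins: 0.0000+0.0800+0.0200 = 0.1000 m
S_min ≈ 0.0780+1.5844+2.6640+0.1000  ⇒  S_min = 35411/8000 m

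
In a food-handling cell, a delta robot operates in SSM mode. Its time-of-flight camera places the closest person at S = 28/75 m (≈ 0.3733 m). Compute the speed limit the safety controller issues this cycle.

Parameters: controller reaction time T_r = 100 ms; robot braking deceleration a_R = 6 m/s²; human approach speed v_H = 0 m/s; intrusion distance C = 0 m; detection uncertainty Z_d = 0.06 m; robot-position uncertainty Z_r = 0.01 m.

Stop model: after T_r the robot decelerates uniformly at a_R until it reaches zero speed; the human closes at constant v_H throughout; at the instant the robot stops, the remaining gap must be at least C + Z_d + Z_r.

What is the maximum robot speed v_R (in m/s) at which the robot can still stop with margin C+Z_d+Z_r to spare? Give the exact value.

v_R_max = 7/5 m/s = 1.4000 m/s

quadratic (1/12)·v² + (1/10)·v + (-91/300) = 0
  disc = (1/10)² − 4·(1/12)·(-91/300) = 1/9 ; √disc = 1/3
  v_R = (−(1/10) + 1/3) / (2·(1/12)) = 7/5 m/s
check:
stop time T_s = (7/5)/6 = 0.2333 s
reaction-phase robot travel = 1.4000·0.1000 = 0.1400 m
robot covers 1.4000·0.2333 − ½·6.0000·0.2333² = 0.1633 m while stopping
person approaches 0.0000·(0.1000+0.2333) = 0.0000 m
margins: 0.0000+0.0600+0.0100 = 0.0700 m
sum ≈ 0.1400+0.1633+0.0000+0.0700 ≈ 0.3733 m = S ✓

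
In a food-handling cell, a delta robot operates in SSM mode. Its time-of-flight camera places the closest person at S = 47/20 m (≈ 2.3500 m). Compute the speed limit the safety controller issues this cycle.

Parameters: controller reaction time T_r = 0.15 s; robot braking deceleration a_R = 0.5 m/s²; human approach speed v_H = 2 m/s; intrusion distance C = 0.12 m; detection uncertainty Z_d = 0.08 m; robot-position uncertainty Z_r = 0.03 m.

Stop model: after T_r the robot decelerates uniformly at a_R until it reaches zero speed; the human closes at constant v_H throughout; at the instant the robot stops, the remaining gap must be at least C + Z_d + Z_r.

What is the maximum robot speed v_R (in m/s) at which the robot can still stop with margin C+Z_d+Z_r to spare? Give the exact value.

v_R_max = 2/5 m/s = 0.4000 m/s

at the boundary: (1)·v² + (83/20)·v + (-91/50) = 0
  disc = (83/20)² − 4·(1)·(-91/50) = 9801/400 ; √disc = 99/20
  v_R = (−(83/20) + 99/20) / (2·(1)) = 2/5 m/s
check:
stop time T_s = (2/5)/(1/2) = 0.8000 s
robot covers v_R·T_r = 0.4000·0.1500 = 0.0600 m before braking
robot covers 0.4000·0.8000 − ½·0.5000·0.8000² = 0.1600 m while stopping
human over T_r+T_s: 2.0000·(0.1500+0.8000) = 1.9000 m
C+Z_d+Z_r = 0.1200+0.0800+0.0300 = 0.2300 m
sum ≈ 0.0600+0.1600+1.9000+0.2300 ≈ 2.3500 m = S ✓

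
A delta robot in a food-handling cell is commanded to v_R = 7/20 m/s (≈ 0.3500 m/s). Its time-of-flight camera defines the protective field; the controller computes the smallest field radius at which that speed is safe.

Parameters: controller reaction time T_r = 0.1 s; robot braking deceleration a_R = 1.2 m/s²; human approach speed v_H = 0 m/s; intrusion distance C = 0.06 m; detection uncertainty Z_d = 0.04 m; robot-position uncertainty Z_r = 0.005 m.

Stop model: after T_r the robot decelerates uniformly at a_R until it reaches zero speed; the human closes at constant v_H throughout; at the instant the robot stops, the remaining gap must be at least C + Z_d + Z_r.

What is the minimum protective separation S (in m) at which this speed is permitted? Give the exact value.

braking lasts T_s = (7/20)/(6/5) = 0.2917 s
robot covers v_R·T_r = 0.3500·0.1000 = 0.0350 m before braking
robot under decel: 0.3500²/(2·1.2000) = 0.0510 m
human closes 0.0000·0.3917 = 0.0000 m
residual clearance needed = 0.0600+0.0400+0.0050 = 0.1050 m
S_min ≈ 0.0350+0.0510+0.0000+0.1050  ⇒  S_min = 917/4800 m

S_min = 917/4800 m = 0.1910 m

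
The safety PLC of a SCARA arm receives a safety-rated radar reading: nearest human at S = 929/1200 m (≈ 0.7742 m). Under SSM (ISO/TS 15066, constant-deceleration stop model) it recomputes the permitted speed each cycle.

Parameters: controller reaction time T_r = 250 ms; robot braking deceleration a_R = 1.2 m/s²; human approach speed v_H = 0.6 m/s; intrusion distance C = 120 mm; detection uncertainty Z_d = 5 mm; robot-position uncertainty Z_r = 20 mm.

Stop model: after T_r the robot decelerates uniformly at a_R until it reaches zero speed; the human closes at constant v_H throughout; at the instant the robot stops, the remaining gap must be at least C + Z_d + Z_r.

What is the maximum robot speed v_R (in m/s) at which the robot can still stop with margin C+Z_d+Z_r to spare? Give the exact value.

v_R_max = 1/2 m/s = 0.5000 m/s

collect terms ⇒ (5/12)·v_R² + (3/4)·v_R + (-23/48) = 0
  disc = (3/4)² − 4·(5/12)·(-23/48) = 49/36 ; √disc = 7/6
  v_R = (−(3/4) + 7/6) / (2·(5/12)) = 1/2 m/s
check:
stop time T_s = (1/2)/(6/5) = 0.4167 s
robot covers v_R·T_r = 0.5000·0.2500 = 0.1250 m before braking
robot under decel: 0.5000²/(2·1.2000) = 0.1042 m
human closes 0.6000·0.6667 = 0.4000 m
C+Z_d+Z_r = 0.1200+0.0050+0.0200 = 0.1450 m
sum ≈ 0.1250+0.1042+0.4000+0.1450 ≈ 0.7742 m = S ✓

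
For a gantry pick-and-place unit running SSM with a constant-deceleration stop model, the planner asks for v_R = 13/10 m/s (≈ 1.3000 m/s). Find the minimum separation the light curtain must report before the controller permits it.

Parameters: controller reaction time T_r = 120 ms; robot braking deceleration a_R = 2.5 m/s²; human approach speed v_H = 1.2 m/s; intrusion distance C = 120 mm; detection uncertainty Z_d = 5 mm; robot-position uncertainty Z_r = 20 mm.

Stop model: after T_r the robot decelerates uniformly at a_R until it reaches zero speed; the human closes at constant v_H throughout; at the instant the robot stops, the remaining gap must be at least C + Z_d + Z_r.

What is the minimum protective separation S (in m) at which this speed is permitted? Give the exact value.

stop time T_s = (13/10)/(5/2) = 0.5200 s
reaction-phase robot travel = 1.3000·0.1200 = 0.1560 m
braking distance = 1.3000²/(2·2.5000) = 0.3380 m
person approaches 1.2000·(0.1200+0.5200) = 0.7680 m
residual clearance needed = 0.1200+0.0050+0.0200 = 0.1450 m
S_min ≈ 0.1560+0.3380+0.7680+0.1450  ⇒  S_min = 1407/1000 m

S_min = 1407/1000 m = 1.4070 m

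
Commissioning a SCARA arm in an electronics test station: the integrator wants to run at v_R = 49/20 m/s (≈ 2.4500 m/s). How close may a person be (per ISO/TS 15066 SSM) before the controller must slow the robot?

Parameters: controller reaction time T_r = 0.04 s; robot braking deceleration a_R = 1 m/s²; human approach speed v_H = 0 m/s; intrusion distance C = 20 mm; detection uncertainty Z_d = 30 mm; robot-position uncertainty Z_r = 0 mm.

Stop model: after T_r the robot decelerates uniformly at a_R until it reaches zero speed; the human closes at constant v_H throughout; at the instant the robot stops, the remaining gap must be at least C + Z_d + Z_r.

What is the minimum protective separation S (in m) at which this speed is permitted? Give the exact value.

braking lasts T_s = (49/20)/1 = 2.4500 s
robot in T_r: 2.4500·0.0400 = 0.0980 m
robot under decel: 2.4500²/(2·1.0000) = 3.0013 m
person approaches 0.0000·(0.0400+2.4500) = 0.0000 m
margins: 0.0200+0.0300+0.0000 = 0.0500 m
S_min ≈ 0.0980+3.0013+0.0000+0.0500  ⇒  S_min = 12597/4000 m

S_min = 12597/4000 m = 3.1492 m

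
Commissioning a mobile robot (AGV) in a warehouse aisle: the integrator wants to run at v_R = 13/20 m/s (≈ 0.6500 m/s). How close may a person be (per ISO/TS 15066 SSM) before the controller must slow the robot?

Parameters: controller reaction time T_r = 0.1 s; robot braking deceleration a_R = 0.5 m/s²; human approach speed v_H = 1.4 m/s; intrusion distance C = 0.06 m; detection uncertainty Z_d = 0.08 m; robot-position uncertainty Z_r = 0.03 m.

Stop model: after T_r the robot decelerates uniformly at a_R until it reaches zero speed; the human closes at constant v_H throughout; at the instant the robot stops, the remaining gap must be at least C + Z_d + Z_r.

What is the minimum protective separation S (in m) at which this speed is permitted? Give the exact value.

stop time T_s = (13/20)/(1/2) = 1.3000 s
robot covers v_R·T_r = 0.6500·0.1000 = 0.0650 m before braking
robot under decel: 0.6500²/(2·0.5000) = 0.4225 m
human closes 1.4000·1.4000 = 1.9600 m
residual clearance needed = 0.0600+0.0800+0.0300 = 0.1700 m
S_min ≈ 0.0650+0.4225+1.9600+0.1700  ⇒  S_min = 1047/400 m

S_min = 1047/400 m = 2.6175 m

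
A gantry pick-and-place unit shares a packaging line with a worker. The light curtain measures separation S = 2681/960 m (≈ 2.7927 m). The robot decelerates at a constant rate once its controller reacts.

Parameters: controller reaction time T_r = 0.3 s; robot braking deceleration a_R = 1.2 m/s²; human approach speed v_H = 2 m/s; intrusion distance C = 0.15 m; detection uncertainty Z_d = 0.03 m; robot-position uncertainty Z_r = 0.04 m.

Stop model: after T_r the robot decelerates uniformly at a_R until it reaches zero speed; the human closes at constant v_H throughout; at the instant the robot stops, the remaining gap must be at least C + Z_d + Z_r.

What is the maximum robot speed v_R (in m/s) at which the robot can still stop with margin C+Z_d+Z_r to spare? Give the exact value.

v_R_max = 17/20 m/s = 0.8500 m/s

collect terms ⇒ (5/12)·v_R² + (59/30)·v_R + (-9469/4800) = 0
  disc = (59/30)² − 4·(5/12)·(-9469/4800) = 11449/1600 ; √disc = 107/40
  v_R = (−(59/30) + 107/40) / (2·(5/12)) = 17/20 m/s
check:
braking lasts T_s = (17/20)/(6/5) = 0.7083 s
robot covers v_R·T_r = 0.8500·0.3000 = 0.2550 m before braking
robot under decel: 0.8500²/(2·1.2000) = 0.3010 m
person approaches 2.0000·(0.3000+0.7083) = 2.0167 m
residual clearance needed = 0.1500+0.0300+0.0400 = 0.2200 m
sum ≈ 0.2550+0.3010+2.0167+0.2200 ≈ 2.7927 m = S ✓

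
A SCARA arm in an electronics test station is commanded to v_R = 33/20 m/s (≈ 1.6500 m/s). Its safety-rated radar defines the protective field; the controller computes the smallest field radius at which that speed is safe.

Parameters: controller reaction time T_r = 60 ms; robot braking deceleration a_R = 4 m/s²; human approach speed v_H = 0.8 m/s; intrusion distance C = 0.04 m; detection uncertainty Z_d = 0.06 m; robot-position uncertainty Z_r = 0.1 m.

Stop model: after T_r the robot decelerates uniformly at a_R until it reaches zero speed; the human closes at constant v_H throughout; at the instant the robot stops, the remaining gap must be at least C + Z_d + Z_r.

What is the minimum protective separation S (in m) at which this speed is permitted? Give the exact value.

S_min = 16277/16000 m = 1.0173 m

stop time T_s = (33/20)/4 = 0.4125 s
robot in T_r: 1.6500·0.0600 = 0.0990 m
robot covers 1.6500·0.4125 − ½·4.0000·0.4125² = 0.3403 m while stopping
human closes 0.8000·0.4725 = 0.3780 m
margins: 0.0400+0.0600+0.1000 = 0.2000 m
S_min ≈ 0.0990+0.3403+0.3780+0.2000  ⇒  S_min = 16277/16000 m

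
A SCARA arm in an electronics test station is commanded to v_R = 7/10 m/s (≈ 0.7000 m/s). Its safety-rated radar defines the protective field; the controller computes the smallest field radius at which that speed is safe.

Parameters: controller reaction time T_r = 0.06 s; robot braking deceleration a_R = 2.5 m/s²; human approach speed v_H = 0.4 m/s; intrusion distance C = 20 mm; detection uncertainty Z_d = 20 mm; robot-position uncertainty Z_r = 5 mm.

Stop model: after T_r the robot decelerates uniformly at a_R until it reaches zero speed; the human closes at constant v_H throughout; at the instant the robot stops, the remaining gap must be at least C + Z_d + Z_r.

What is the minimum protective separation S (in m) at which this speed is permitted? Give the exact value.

stop time T_s = (7/10)/(5/2) = 0.2800 s
reaction-phase robot travel = 0.7000·0.0600 = 0.0420 m
robot under decel: 0.7000²/(2·2.5000) = 0.0980 m
human over T_r+T_s: 0.4000·(0.0600+0.2800) = 0.1360 m
margins: 0.0200+0.0200+0.0050 = 0.0450 m
S_min ≈ 0.0420+0.0980+0.1360+0.0450  ⇒  S_min = 321/1000 m

S_min = 321/1000 m = 0.3210 m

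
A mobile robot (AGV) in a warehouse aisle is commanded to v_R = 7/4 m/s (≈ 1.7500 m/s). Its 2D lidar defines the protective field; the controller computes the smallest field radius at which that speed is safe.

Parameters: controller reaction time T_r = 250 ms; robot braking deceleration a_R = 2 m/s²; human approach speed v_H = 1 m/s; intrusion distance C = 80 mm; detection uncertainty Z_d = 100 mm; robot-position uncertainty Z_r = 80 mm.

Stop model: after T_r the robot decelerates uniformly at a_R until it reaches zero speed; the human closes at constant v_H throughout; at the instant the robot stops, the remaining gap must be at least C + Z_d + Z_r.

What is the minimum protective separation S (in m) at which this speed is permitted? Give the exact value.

S_min = 4141/1600 m = 2.5881 m

T_s = v_R/a_R = (7/4)/2 = 0.8750 s
reaction-phase robot travel = 1.7500·0.2500 = 0.4375 m
robot under decel: 1.7500²/(2·2.0000) = 0.7656 m
human closes 1.0000·1.1250 = 1.1250 m
C+Z_d+Z_r = 0.0800+0.1000+0.0800 = 0.2600 m
S_min ≈ 0.4375+0.7656+1.1250+0.2600  ⇒  S_min = 4141/1600 m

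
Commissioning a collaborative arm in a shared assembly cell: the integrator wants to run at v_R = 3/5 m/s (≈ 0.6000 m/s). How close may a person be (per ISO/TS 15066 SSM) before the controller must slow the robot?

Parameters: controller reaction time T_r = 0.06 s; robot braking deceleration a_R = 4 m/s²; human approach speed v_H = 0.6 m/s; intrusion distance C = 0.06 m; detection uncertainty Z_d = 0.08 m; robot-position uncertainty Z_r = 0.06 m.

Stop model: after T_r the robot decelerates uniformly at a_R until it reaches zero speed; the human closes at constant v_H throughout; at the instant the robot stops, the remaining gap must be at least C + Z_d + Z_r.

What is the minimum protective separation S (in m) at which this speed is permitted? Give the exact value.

S_min = 407/1000 m = 0.4070 m

stop time T_s = (3/5)/4 = 0.1500 s
reaction-phase robot travel = 0.6000·0.0600 = 0.0360 m
braking distance = 0.6000²/(2·4.0000) = 0.0450 m
human over T_r+T_s: 0.6000·(0.0600+0.1500) = 0.1260 m
C+Z_d+Z_r = 0.0600+0.0800+0.0600 = 0.2000 m
S_min ≈ 0.0360+0.0450+0.1260+0.2000  ⇒  S_min = 407/1000 m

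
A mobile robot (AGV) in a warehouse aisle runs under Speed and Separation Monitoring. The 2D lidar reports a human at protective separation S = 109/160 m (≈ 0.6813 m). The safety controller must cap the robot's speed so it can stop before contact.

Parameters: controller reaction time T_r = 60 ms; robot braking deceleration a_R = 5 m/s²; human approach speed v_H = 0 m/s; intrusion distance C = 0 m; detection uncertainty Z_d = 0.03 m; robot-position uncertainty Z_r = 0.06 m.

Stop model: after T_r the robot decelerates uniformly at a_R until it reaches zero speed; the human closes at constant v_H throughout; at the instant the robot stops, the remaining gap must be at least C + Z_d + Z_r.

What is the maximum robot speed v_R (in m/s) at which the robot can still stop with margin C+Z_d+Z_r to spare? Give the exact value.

collect terms ⇒ (1/10)·v_R² + (3/50)·v_R + (-473/800) = 0
  disc = (3/50)² − 4·(1/10)·(-473/800) = 2401/10000 ; √disc = 49/100
  v_R = (−(3/50) + 49/100) / (2·(1/10)) = 43/20 m/s
check:
stop time T_s = (43/20)/5 = 0.4300 s
reaction-phase robot travel = 2.1500·0.0600 = 0.1290 m
braking distance = 2.1500²/(2·5.0000) = 0.4622 m
person approaches 0.0000·(0.0600+0.4300) = 0.0000 m
residual clearance needed = 0.0000+0.0300+0.0600 = 0.0900 m
sum ≈ 0.1290+0.4622+0.0000+0.0900 ≈ 0.6813 m = S ✓

v_R_max = 43/20 m/s = 2.1500 m/s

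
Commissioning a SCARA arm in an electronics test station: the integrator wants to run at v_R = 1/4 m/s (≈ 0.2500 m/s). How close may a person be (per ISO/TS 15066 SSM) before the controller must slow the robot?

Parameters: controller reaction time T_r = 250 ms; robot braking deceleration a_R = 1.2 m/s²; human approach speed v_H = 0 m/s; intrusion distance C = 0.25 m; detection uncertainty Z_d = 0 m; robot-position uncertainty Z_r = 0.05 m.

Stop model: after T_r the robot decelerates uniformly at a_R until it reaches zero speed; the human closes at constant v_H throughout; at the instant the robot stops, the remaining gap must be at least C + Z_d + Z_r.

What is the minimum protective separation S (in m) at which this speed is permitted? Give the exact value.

S_min = 373/960 m = 0.3885 m

stop time T_s = (1/4)/(6/5) = 0.2083 s
robot covers v_R·T_r = 0.2500·0.2500 = 0.0625 m before braking
robot under decel: 0.2500²/(2·1.2000) = 0.0260 m
human over T_r+T_s: 0.0000·(0.2500+0.2083) = 0.0000 m
margins: 0.2500+0.0000+0.0500 = 0.3000 m
S_min ≈ 0.0625+0.0260+0.0000+0.3000  ⇒  S_min = 373/960 m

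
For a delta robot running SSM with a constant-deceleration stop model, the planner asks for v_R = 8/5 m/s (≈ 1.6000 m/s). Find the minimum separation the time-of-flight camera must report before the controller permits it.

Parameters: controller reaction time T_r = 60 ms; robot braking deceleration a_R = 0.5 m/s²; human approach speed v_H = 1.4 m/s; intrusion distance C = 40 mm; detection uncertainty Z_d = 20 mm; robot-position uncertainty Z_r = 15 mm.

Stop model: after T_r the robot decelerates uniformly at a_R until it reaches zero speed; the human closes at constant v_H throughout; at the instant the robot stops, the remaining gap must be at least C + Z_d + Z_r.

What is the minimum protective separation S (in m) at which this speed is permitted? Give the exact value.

T_s = v_R/a_R = (8/5)/(1/2) = 3.2000 s
reaction-phase robot travel = 1.6000·0.0600 = 0.0960 m
robot covers 1.6000·3.2000 − ½·0.5000·3.2000² = 2.5600 m while stopping
human over T_r+T_s: 1.4000·(0.0600+3.2000) = 4.5640 m
residual clearance needed = 0.0400+0.0200+0.0150 = 0.0750 m
S_min ≈ 0.0960+2.5600+4.5640+0.0750  ⇒  S_min = 1459/200 m

S_min = 1459/200 m = 7.2950 m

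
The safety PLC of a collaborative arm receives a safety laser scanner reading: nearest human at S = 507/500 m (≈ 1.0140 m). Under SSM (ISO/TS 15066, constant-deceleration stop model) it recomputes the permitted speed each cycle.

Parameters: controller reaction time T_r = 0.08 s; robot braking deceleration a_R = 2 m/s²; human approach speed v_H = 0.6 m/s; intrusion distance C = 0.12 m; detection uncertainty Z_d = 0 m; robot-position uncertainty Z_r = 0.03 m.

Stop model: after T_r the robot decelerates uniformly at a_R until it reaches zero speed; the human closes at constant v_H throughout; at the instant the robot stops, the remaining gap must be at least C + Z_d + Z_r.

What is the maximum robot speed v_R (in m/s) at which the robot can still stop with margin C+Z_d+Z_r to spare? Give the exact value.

v_R_max = 6/5 m/s = 1.2000 m/s

quadratic (1/4)·v² + (19/50)·v + (-102/125) = 0
  disc = (19/50)² − 4·(1/4)·(-102/125) = 2401/2500 ; √disc = 49/50
  v_R = (−(19/50) + 49/50) / (2·(1/4)) = 6/5 m/s
check:
T_s = v_R/a_R = (6/5)/2 = 0.6000 s
robot covers v_R·T_r = 1.2000·0.0800 = 0.0960 m before braking
robot under decel: 1.2000²/(2·2.0000) = 0.3600 m
person approaches 0.6000·(0.0800+0.6000) = 0.4080 m
C+Z_d+Z_r = 0.1200+0.0000+0.0300 = 0.1500 m
sum ≈ 0.0960+0.3600+0.4080+0.1500 ≈ 1.0140 m = S ✓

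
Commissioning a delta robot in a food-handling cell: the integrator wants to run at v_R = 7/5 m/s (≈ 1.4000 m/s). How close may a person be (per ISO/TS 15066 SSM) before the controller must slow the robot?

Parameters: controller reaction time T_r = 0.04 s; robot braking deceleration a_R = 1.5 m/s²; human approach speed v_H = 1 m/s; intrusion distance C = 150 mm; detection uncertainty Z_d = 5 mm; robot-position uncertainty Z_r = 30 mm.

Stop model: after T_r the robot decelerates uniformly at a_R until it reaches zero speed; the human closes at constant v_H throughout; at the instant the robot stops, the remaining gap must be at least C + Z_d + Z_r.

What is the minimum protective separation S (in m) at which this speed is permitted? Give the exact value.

S_min = 5603/3000 m = 1.8677 m

T_s = v_R/a_R = (7/5)/(3/2) = 0.9333 s
robot in T_r: 1.4000·0.0400 = 0.0560 m
robot covers 1.4000·0.9333 − ½·1.5000·0.9333² = 0.6533 m while stopping
human closes 1.0000·0.9733 = 0.9733 m
C+Z_d+Z_r = 0.1500+0.0050+0.0300 = 0.1850 m
S_min ≈ 0.0560+0.6533+0.9733+0.1850  ⇒  S_min = 5603/3000 m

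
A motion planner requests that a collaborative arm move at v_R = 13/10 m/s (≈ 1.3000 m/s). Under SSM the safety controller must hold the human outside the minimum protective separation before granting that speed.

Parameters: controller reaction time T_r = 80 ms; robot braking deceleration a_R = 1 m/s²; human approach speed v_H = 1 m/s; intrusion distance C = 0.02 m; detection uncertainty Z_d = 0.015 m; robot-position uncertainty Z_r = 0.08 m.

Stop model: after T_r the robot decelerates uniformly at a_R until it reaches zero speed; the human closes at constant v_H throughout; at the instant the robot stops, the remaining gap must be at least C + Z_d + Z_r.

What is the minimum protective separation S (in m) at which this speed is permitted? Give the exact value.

stop time T_s = (13/10)/1 = 1.3000 s
reaction-phase robot travel = 1.3000·0.0800 = 0.1040 m
robot covers 1.3000·1.3000 − ½·1.0000·1.3000² = 0.8450 m while stopping
person approaches 1.0000·(0.0800+1.3000) = 1.3800 m
margins: 0.0200+0.0150+0.0800 = 0.1150 m
S_min ≈ 0.1040+0.8450+1.3800+0.1150  ⇒  S_min = 611/250 m

S_min = 611/250 m = 2.4440 m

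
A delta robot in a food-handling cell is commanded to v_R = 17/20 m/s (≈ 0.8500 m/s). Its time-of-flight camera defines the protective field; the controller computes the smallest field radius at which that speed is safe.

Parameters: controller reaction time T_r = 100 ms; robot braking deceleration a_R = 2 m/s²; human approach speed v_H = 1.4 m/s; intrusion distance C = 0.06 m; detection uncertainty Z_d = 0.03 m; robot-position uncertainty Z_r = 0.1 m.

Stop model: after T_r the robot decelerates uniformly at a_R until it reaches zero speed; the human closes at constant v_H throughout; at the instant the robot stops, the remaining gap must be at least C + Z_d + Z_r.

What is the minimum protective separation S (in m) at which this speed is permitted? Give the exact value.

braking lasts T_s = (17/20)/2 = 0.4250 s
reaction-phase robot travel = 0.8500·0.1000 = 0.0850 m
robot under decel: 0.8500²/(2·2.0000) = 0.1806 m
person approaches 1.4000·(0.1000+0.4250) = 0.7350 m
margins: 0.0600+0.0300+0.1000 = 0.1900 m
S_min ≈ 0.0850+0.1806+0.7350+0.1900  ⇒  S_min = 381/320 m

S_min = 381/320 m = 1.1906 m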